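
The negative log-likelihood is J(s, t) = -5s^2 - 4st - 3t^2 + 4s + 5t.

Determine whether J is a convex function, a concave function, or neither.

concave

J is quadratic, so its Hessian is the constant matrix H = [[-10, -4], [-4, -6]].
det(H) = 44, tr(H) = -16.
det(H) > 0 and tr(H) < 0, so H is negative definite everywhere: concave.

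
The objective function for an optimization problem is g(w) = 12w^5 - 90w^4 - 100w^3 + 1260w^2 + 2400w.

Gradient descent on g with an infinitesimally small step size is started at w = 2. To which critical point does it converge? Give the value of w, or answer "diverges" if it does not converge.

-1

g'(w) = 60(w - 5)(w - 4)(w + 1)(w + 2), so g'(2) = 4320.
Gradient descent moves in the -g' direction, i.e. w is decreasing.
The nearest critical point in that direction is w = -1, where g'' = 1800 > 0 (a local minimum). The iterate converges there.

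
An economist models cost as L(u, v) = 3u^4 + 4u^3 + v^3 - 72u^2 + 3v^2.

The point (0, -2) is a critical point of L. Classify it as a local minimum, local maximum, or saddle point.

local maximum

The mixed partial ∂²L/∂u∂v is 0, so the Hessian at any point is diag(L_uu, L_vv) = diag(12(3u^2 + 2u - 12), 6(v + 1)).
At (0, -2): H = diag(-144, -6).
Both eigenvalues are negative, so H is negative definite: a local maximum.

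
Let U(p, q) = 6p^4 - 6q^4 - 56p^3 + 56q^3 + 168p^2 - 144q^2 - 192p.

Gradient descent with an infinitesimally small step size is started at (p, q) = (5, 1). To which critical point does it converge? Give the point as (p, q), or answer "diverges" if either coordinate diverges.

U is separable, so gradient descent decouples: p follows -∂U/∂p, q follows -∂U/∂q.
∂U/∂p = 24(p - 4)(p - 2)(p - 1); at p=5 this is 288, so p decreases.
∂U/∂q = -24q(q - 4)(q - 3); at q=1 this is -144, so q increases.
p converges to its nearest critical value 4 (a local min of the p-part); q converges to 3. The iterate converges to (4, 3).

(4, 3)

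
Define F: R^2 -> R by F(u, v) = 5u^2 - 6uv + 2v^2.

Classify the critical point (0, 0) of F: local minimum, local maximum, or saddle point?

local minimum

The Hessian of F is constant: H = [[10, -6], [-6, 4]].
det(H) = 10·4 − (-6)² = 4.
det(H) > 0 and tr(H) = 14 > 0, so H is positive definite and the point is a local minimum.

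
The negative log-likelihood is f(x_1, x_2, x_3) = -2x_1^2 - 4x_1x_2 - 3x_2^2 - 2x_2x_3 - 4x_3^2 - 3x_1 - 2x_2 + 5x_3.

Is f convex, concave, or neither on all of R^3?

f is quadratic, so its Hessian is the constant matrix H = [[-4, -4, 0], [-4, -6, -2], [0, -2, -8]].
Leading principal minors: -4, 8, -48.
Signs alternate −, +, − ⇒ H ≺ 0 ⇒ concave.

concave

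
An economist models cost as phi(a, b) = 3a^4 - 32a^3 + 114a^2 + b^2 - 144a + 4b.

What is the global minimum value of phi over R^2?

phi(a,b) separates as P(a) + Q(b), so its minimum is min P + min Q.
P'(a) = 12(a - 4)(a - 3)(a - 1) vanishes at a ∈ {1, 3, 4}; Q'(b) = 2b + 4 vanishes at b ∈ {-2}.
Local minima of P (where P''>0): P(1)=-59, P(4)=-32. Local minima of Q: Q(-2)=-4.
So the global minimum of phi is P(1) + Q(-2) = -59 − 4 = -63, attained at (1, -2).

-63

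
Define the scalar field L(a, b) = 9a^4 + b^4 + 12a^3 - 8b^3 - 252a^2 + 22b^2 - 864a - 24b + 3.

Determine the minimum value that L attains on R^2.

L(a,b) separates as P(a) + Q(b) + 3, so its minimum is min P + min Q + 3.
P'(a) = 36(a - 4)(a + 2)(a + 3) vanishes at a ∈ {-3, -2, 4}; Q'(b) = 4(b - 3)(b - 2)(b - 1) vanishes at b ∈ {1, 2, 3}.
Local minima of P (where P''>0): P(-3)=729, P(4)=-4416. Local minima of Q: Q(1)=-9, Q(3)=-9.
So the global minimum of L is P(4) + Q(1) + 3 = -4416 − 9 + 3 = -4422, attained at (4, 1).

-4422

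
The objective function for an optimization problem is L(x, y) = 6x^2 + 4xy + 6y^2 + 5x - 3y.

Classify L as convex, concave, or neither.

convex

L is quadratic, so its Hessian is the constant matrix H = [[12, 4], [4, 12]].
det(H) = 128, tr(H) = 24.
det(H) > 0 and tr(H) > 0, so H is positive definite everywhere: convex.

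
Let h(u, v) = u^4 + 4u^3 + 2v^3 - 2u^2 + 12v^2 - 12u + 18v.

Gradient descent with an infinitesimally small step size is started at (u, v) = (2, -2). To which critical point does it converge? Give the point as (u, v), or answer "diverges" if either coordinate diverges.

(1, -1)

h is separable, so gradient descent decouples: u follows -∂h/∂u, v follows -∂h/∂v.
∂h/∂u = 4(u - 1)(u + 1)(u + 3); at u=2 this is 60, so u decreases.
∂h/∂v = 6(v + 1)(v + 3); at v=-2 this is -6, so v increases.
u converges to its nearest critical value 1 (a local min of the u-part); v converges to -1. The iterate converges to (1, -1).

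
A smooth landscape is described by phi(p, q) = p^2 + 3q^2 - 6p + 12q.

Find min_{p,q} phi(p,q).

phi(p,q) separates as A(p) + B(q), so its minimum is min A + min B.
A'(p) = 2p - 6 vanishes at p ∈ {3}; B'(q) = 6q + 12 vanishes at q ∈ {-2}.
Local minima of A (where A''>0): A(3)=-9. Local minima of B: B(-2)=-12.
So the global minimum of phi is A(3) + B(-2) = -9 − 12 = -21, attained at (3, -2).

-21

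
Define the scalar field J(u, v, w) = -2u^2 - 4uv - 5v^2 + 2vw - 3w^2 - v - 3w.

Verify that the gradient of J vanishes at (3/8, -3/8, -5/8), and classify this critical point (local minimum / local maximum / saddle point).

∇J = (-4u - 4v, -4u - 10v + 2w - 1, 2v - 6w - 3); substituting (3/8, -3/8, -5/8) gives ∇J = (0, 0, 0), so (3/8, -3/8, -5/8) is indeed a critical point.
The Hessian is constant: H = [[-4, -4, 0], [-4, -10, 2], [0, 2, -6]].
Leading principal minors: Δ₁ = -4, Δ₂ = 24, Δ₃ = -128.
The minors alternate sign starting negative (−, +, −), so H is negative definite: a local maximum.

local maximum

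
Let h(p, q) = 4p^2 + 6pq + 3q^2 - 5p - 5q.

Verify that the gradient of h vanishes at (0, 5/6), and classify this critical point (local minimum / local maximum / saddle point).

local minimum

∇h = (8p + 6q - 5, 6p + 6q - 5); substituting (0, 5/6) gives ∇h = (0, 0), so (0, 5/6) is indeed a critical point.
The Hessian of h is constant: H = [[8, 6], [6, 6]].
det(H) = 8·6 − 6² = 12.
det(H) > 0 and tr(H) = 14 > 0, so H is positive definite and the point is a local minimum.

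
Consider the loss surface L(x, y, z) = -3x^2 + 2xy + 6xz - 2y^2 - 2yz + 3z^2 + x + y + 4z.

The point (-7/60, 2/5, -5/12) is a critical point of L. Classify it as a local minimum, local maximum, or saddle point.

The Hessian is constant: H = [[-6, 2, 6], [2, -4, -2], [6, -2, 6]].
Leading principal minors: Δ₁ = -6, Δ₂ = 20, Δ₃ = 240.
The minors fit neither the all-positive nor the alternating-sign pattern, so H is indefinite: a saddle point.

saddle point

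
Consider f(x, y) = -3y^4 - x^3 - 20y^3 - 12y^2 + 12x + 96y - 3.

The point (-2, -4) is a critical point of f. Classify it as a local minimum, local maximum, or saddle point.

The mixed partial ∂²f/∂x∂y is 0, so the Hessian at any point is diag(f_xx, f_yy) = diag(-6x, -12(3y^2 + 10y + 2)).
At (-2, -4): H = diag(12, -120).
The eigenvalues have opposite signs, so H is indefinite: a saddle point.

saddle point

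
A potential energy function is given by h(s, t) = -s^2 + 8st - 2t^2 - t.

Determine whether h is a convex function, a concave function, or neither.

neither

h is quadratic, so its Hessian is the constant matrix H = [[-2, 8], [8, -4]].
det(H) = -56, tr(H) = -6.
det(H) < 0, so H is indefinite: neither convex nor concave.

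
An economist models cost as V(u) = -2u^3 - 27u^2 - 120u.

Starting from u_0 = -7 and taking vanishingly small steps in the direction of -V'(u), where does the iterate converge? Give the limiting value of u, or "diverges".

V'(u) = -6(u + 4)(u + 5), so V'(-7) = -36.
Gradient descent moves in the -V' direction, i.e. u is increasing.
The nearest critical point in that direction is u = -5, where V'' = 6 > 0 (a local minimum). The iterate converges there.

-5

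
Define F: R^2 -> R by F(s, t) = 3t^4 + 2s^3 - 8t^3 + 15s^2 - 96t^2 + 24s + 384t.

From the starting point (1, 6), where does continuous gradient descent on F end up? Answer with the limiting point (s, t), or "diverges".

(-1, 4)

F is separable, so gradient descent decouples: s follows -∂F/∂s, t follows -∂F/∂t.
∂F/∂s = 6(s + 1)(s + 4); at s=1 this is 60, so s decreases.
∂F/∂t = 12(t - 4)(t - 2)(t + 4); at t=6 this is 960, so t decreases.
s converges to its nearest critical value -1 (a local min of the s-part); t converges to 4. The iterate converges to (-1, 4).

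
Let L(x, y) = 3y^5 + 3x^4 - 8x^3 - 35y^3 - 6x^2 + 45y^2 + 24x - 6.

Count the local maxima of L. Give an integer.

L separates as a function of x plus a function of y, so ∇L=0 decouples.
∂L/∂x = 12(x - 2)(x - 1)(x + 1) = 0 at x ∈ {-1, 1, 2}; ∂L/∂y = 15y(y - 2)(y - 1)(y + 3) = 0 at y ∈ {-3, 0, 1, 2}.
The Hessian is diagonal: diag(L_xx, L_yy). Second derivatives: L_xx(-1)=72, L_xx(1)=-24, L_xx(2)=36; L_yy(-3)=-900, L_yy(0)=90, L_yy(1)=-60, L_yy(2)=150.
Local maxima occur where both diagonal entries negative: (1, -3), (1, 1). Count: 2.

2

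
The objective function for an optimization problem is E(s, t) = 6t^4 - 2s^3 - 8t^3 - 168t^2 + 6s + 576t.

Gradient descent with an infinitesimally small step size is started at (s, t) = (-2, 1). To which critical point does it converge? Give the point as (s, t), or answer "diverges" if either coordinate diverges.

E is separable, so gradient descent decouples: s follows -∂E/∂s, t follows -∂E/∂t.
∂E/∂s = -6(s - 1)(s + 1); at s=-2 this is -18, so s increases.
∂E/∂t = 24(t - 3)(t - 2)(t + 4); at t=1 this is 240, so t decreases.
s converges to its nearest critical value -1 (a local min of the s-part); t converges to -4. The iterate converges to (-1, -4).

(-1, -4)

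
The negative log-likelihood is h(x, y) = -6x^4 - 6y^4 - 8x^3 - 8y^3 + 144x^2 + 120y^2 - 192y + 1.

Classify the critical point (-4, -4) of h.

local maximum

The mixed partial ∂²h/∂x∂y is 0, so the Hessian at any point is diag(h_xx, h_yy) = diag(24(-3x^2 - 2x + 12), 24(-3y^2 - 2y + 10)).
At (-4, -4): H = diag(-672, -720).
Both eigenvalues are negative, so H is negative definite: a local maximum.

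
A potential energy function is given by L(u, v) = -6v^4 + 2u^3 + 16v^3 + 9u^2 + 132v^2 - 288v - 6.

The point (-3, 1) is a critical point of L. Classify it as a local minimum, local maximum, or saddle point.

saddle point

The mixed partial ∂²L/∂u∂v is 0, so the Hessian at any point is diag(L_uu, L_vv) = diag(6(2u + 3), 24(-3v^2 + 4v + 11)).
At (-3, 1): H = diag(-18, 288).
The eigenvalues have opposite signs, so H is indefinite: a saddle point.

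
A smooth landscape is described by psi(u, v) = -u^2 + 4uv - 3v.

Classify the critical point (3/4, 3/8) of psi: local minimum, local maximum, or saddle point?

saddle point

The Hessian of psi is constant: H = [[-2, 4], [4, 0]].
det(H) = (-2)·0 − 4² = -16.
Since det(H) < 0, H is indefinite and the critical point is a saddle point.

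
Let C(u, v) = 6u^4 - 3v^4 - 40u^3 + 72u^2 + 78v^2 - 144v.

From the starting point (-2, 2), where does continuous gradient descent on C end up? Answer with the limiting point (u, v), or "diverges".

C is separable, so gradient descent decouples: u follows -∂C/∂u, v follows -∂C/∂v.
∂C/∂u = 24u(u - 3)(u - 2); at u=-2 this is -960, so u increases.
∂C/∂v = -12(v - 3)(v - 1)(v + 4); at v=2 this is 72, so v decreases.
u converges to its nearest critical value 0 (a local min of the u-part); v converges to 1. The iterate converges to (0, 1).

(0, 1)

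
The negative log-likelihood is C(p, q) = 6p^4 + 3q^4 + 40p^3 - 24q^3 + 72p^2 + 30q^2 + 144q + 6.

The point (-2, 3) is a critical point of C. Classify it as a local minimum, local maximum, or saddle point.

The mixed partial ∂²C/∂p∂q is 0, so the Hessian at any point is diag(C_pp, C_qq) = diag(24(3p^2 + 10p + 6), 12(3q^2 - 12q + 5)).
At (-2, 3): H = diag(-48, -48).
Both eigenvalues are negative, so H is negative definite: a local maximum.

local maximum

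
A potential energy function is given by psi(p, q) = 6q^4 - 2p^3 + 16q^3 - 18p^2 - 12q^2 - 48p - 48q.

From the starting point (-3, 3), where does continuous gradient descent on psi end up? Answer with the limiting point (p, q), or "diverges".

psi is separable, so gradient descent decouples: p follows -∂psi/∂p, q follows -∂psi/∂q.
∂psi/∂p = -6(p + 2)(p + 4); at p=-3 this is 6, so p decreases.
∂psi/∂q = 24(q - 1)(q + 1)(q + 2); at q=3 this is 960, so q decreases.
p converges to its nearest critical value -4 (a local min of the p-part); q converges to 1. The iterate converges to (-4, 1).

(-4, 1)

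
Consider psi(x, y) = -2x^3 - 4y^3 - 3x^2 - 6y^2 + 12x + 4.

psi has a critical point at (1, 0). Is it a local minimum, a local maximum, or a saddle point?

local maximum

The mixed partial ∂²psi/∂x∂y is 0, so the Hessian at any point is diag(psi_xx, psi_yy) = diag(-6(2x + 1), -12(2y + 1)).
At (1, 0): H = diag(-18, -12).
Both eigenvalues are negative, so H is negative definite: a local maximum.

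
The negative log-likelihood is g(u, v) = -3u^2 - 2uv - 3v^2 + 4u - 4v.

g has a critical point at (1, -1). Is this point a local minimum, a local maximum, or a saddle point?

local maximum

The Hessian of g is constant: H = [[-6, -2], [-2, -6]].
det(H) = (-6)·(-6) − (-2)² = 32.
det(H) > 0 and tr(H) = -12 < 0, so H is negative definite and the point is a local maximum.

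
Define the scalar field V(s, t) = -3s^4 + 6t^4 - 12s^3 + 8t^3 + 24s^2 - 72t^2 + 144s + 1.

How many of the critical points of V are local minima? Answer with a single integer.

V separates as a function of s plus a function of t, so ∇V=0 decouples.
∂V/∂s = -12(s - 2)(s + 2)(s + 3) = 0 at s ∈ {-3, -2, 2}; ∂V/∂t = 24t(t - 2)(t + 3) = 0 at t ∈ {-3, 0, 2}.
The Hessian is diagonal: diag(V_ss, V_tt). Second derivatives: V_ss(-3)=-60, V_ss(-2)=48, V_ss(2)=-240; V_tt(-3)=360, V_tt(0)=-144, V_tt(2)=240.
Local minima occur where both diagonal entries positive: (-2, -3), (-2, 2). Count: 2.

2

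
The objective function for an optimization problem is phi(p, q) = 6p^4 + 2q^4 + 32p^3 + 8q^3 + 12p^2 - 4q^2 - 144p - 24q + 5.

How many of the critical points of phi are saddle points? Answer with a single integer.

phi separates as a function of p plus a function of q, so ∇phi=0 decouples.
∂phi/∂p = 24(p - 1)(p + 2)(p + 3) = 0 at p ∈ {-3, -2, 1}; ∂phi/∂q = 8(q - 1)(q + 1)(q + 3) = 0 at q ∈ {-3, -1, 1}.
The Hessian is diagonal: diag(phi_pp, phi_qq). Second derivatives: phi_pp(-3)=96, phi_pp(-2)=-72, phi_pp(1)=288; phi_qq(-3)=64, phi_qq(-1)=-32, phi_qq(1)=64.
Saddle points occur where the two diagonal entries have opposite signs: (-3, -1), (-2, -3), (-2, 1), (1, -1). Count: 4.

4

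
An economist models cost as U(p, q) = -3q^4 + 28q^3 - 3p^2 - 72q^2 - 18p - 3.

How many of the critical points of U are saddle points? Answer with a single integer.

U separates as a function of p plus a function of q, so ∇U=0 decouples.
∂U/∂p = -6(p + 3) = 0 at p ∈ {-3}; ∂U/∂q = -12q(q - 4)(q - 3) = 0 at q ∈ {0, 3, 4}.
The Hessian is diagonal: diag(U_pp, U_qq). Second derivatives: U_pp(-3)=-6; U_qq(0)=-144, U_qq(3)=36, U_qq(4)=-48.
Saddle points occur where the two diagonal entries have opposite signs: (-3, 3). Count: 1.

1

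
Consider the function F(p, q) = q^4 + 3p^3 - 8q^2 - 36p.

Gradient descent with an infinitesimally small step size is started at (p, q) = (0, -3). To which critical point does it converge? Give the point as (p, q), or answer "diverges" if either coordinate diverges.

(2, -2)

F is separable, so gradient descent decouples: p follows -∂F/∂p, q follows -∂F/∂q.
∂F/∂p = 9(p - 2)(p + 2); at p=0 this is -36, so p increases.
∂F/∂q = 4q(q - 2)(q + 2); at q=-3 this is -60, so q increases.
p converges to its nearest critical value 2 (a local min of the p-part); q converges to -2. The iterate converges to (2, -2).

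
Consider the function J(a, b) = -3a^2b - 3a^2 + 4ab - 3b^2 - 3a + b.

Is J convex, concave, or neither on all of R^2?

The term -3a^2b is cubic, so the Hessian is not constant.
∂²J/∂a² = -6b - 6, which takes both signs as b varies (negative for sufficiently large b). A diagonal entry of the Hessian changing sign means the Hessian is neither positive- nor negative-semidefinite on all of R^2.

neither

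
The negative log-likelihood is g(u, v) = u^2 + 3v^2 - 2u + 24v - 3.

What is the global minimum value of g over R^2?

g(u,v) separates as P(u) + Q(v) − 3, so its minimum is min P + min Q − 3.
P'(u) = 2u - 2 vanishes at u ∈ {1}; Q'(v) = 6v + 24 vanishes at v ∈ {-4}.
Local minima of P (where P''>0): P(1)=-1. Local minima of Q: Q(-4)=-48.
So the global minimum of g is P(1) + Q(-4) − 3 = -1 − 48 − 3 = -52, attained at (1, -4).

-52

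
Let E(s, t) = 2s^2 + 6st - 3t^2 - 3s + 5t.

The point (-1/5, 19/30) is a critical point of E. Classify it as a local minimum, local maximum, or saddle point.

saddle point

The Hessian of E is constant: H = [[4, 6], [6, -6]].
det(H) = 4·(-6) − 6² = -60.
Since det(H) < 0, H is indefinite and the critical point is a saddle point.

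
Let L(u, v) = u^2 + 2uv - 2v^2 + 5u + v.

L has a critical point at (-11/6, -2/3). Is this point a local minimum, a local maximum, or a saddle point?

The Hessian of L is constant: H = [[2, 2], [2, -4]].
det(H) = 2·(-4) − 2² = -12.
Since det(H) < 0, H is indefinite and the critical point is a saddle point.

saddle point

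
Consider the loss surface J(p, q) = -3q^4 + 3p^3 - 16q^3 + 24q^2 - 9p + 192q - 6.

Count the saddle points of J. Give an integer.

J separates as a function of p plus a function of q, so ∇J=0 decouples.
∂J/∂p = 9(p - 1)(p + 1) = 0 at p ∈ {-1, 1}; ∂J/∂q = -12(q - 2)(q + 2)(q + 4) = 0 at q ∈ {-4, -2, 2}.
The Hessian is diagonal: diag(J_pp, J_qq). Second derivatives: J_pp(-1)=-18, J_pp(1)=18; J_qq(-4)=-144, J_qq(-2)=96, J_qq(2)=-288.
Saddle points occur where the two diagonal entries have opposite signs: (-1, -2), (1, -4), (1, 2). Count: 3.

3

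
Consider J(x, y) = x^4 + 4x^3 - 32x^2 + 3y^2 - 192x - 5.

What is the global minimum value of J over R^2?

J(x,y) separates as P(x) + Q(y) − 5, so its minimum is min P + min Q − 5.
P'(x) = 4(x - 4)(x + 3)(x + 4) vanishes at x ∈ {-4, -3, 4}; Q'(y) = 6y vanishes at y ∈ {0}.
Local minima of P (where P''>0): P(-4)=256, P(4)=-768. Local minima of Q: Q(0)=0.
So the global minimum of J is P(4) + Q(0) − 5 = -768 + 0 − 5 = -773, attained at (4, 0).

-773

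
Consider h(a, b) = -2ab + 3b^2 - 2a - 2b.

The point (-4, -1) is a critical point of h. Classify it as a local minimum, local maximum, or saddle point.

saddle point

The Hessian of h is constant: H = [[0, -2], [-2, 6]].
det(H) = 0·6 − (-2)² = -4.
Since det(H) < 0, H is indefinite and the critical point is a saddle point.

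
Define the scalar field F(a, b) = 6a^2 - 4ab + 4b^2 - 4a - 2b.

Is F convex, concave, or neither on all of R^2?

F is quadratic, so its Hessian is the constant matrix H = [[12, -4], [-4, 8]].
det(H) = 80, tr(H) = 20.
det(H) > 0 and tr(H) > 0, so H is positive definite everywhere: convex.

convex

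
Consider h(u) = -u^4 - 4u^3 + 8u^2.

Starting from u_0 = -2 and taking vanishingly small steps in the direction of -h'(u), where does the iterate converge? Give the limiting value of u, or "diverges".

h'(u) = -4u(u - 1)(u + 4), so h'(-2) = -48.
Gradient descent moves in the -h' direction, i.e. u is increasing.
The nearest critical point in that direction is u = 0, where h'' = 16 > 0 (a local minimum). The iterate converges there.

0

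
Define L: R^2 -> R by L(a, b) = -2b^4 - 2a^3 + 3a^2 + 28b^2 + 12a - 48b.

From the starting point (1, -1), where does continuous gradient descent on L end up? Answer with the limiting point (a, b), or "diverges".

L is separable, so gradient descent decouples: a follows -∂L/∂a, b follows -∂L/∂b.
∂L/∂a = -6(a - 2)(a + 1); at a=1 this is 12, so a decreases.
∂L/∂b = -8(b - 2)(b - 1)(b + 3); at b=-1 this is -96, so b increases.
a converges to its nearest critical value -1 (a local min of the a-part); b converges to 1. The iterate converges to (-1, 1).

(-1, 1)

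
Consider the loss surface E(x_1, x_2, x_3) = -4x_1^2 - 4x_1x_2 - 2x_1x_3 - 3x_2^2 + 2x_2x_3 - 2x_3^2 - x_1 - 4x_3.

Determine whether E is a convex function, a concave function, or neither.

E is quadratic, so its Hessian is the constant matrix H = [[-8, -4, -2], [-4, -6, 2], [-2, 2, -4]].
Leading principal minors: -8, 32, -40.
Signs alternate −, +, − ⇒ H ≺ 0 ⇒ concave.

concave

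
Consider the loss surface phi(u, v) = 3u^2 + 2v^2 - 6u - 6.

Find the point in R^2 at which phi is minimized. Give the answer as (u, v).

phi(u,v) separates as P(u) + Q(v) − 6, so its minimum is min P + min Q − 6.
P'(u) = 6u - 6 vanishes at u ∈ {1}; Q'(v) = 4v vanishes at v ∈ {0}.
Local minima of P (where P''>0): P(1)=-3. Local minima of Q: Q(0)=0.
So the global minimum of phi is P(1) + Q(0) − 6 = -3 + 0 − 6 = -9, attained at (1, 0).

(1, 0)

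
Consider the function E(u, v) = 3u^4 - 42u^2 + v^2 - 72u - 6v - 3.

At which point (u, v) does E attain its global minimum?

E(u,v) separates as P(u) + Q(v) − 3, so its minimum is min P + min Q − 3.
P'(u) = 12(u - 3)(u + 1)(u + 2) vanishes at u ∈ {-2, -1, 3}; Q'(v) = 2v - 6 vanishes at v ∈ {3}.
Local minima of P (where P''>0): P(-2)=24, P(3)=-351. Local minima of Q: Q(3)=-9.
So the global minimum of E is P(3) + Q(3) − 3 = -351 − 9 − 3 = -363, attained at (3, 3).

(3, 3)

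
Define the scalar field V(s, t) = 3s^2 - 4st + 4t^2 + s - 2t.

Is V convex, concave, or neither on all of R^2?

V is quadratic, so its Hessian is the constant matrix H = [[6, -4], [-4, 8]].
det(H) = 32, tr(H) = 14.
det(H) > 0 and tr(H) > 0, so H is positive definite everywhere: convex.

convex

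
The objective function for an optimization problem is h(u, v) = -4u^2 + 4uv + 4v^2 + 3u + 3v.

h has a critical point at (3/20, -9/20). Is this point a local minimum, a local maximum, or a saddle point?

The Hessian of h is constant: H = [[-8, 4], [4, 8]].
det(H) = (-8)·8 − 4² = -80.
Since det(H) < 0, H is indefinite and the critical point is a saddle point.

saddle point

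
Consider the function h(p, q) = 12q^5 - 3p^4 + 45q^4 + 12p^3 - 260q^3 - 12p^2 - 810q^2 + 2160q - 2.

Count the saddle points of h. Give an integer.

h separates as a function of p plus a function of q, so ∇h=0 decouples.
∂h/∂p = -12p(p - 2)(p - 1) = 0 at p ∈ {0, 1, 2}; ∂h/∂q = 60(q - 3)(q - 1)(q + 3)(q + 4) = 0 at q ∈ {-4, -3, 1, 3}.
The Hessian is diagonal: diag(h_pp, h_qq). Second derivatives: h_pp(0)=-24, h_pp(1)=12, h_pp(2)=-24; h_qq(-4)=-2100, h_qq(-3)=1440, h_qq(1)=-2400, h_qq(3)=5040.
Saddle points occur where the two diagonal entries have opposite signs: (0, -3), (0, 3), (1, -4), (1, 1), (2, -3), (2, 3). Count: 6.

6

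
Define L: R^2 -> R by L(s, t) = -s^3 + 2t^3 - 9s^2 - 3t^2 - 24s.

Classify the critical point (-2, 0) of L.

The mixed partial ∂²L/∂s∂t is 0, so the Hessian at any point is diag(L_ss, L_tt) = diag(-6(s + 3), 6(2t - 1)).
At (-2, 0): H = diag(-6, -6).
Both eigenvalues are negative, so H is negative definite: a local maximum.

local maximum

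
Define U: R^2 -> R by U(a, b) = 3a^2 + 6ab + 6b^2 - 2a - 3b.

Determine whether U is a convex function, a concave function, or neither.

U is quadratic, so its Hessian is the constant matrix H = [[6, 6], [6, 12]].
det(H) = 36, tr(H) = 18.
det(H) > 0 and tr(H) > 0, so H is positive definite everywhere: convex.

convex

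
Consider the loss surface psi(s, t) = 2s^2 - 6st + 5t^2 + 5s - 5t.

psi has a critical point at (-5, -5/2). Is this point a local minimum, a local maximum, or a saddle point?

local minimum

The Hessian of psi is constant: H = [[4, -6], [-6, 10]].
det(H) = 4·10 − (-6)² = 4.
det(H) > 0 and tr(H) = 14 > 0, so H is positive definite and the point is a local minimum.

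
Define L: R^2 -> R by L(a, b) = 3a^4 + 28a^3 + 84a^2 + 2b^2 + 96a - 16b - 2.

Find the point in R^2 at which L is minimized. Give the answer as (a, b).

L(a,b) separates as P(a) + Q(b) − 2, so its minimum is min P + min Q − 2.
P'(a) = 12(a + 1)(a + 2)(a + 4) vanishes at a ∈ {-4, -2, -1}; Q'(b) = 4b - 16 vanishes at b ∈ {4}.
Local minima of P (where P''>0): P(-4)=-64, P(-1)=-37. Local minima of Q: Q(4)=-32.
So the global minimum of L is P(-4) + Q(4) − 2 = -64 − 32 − 2 = -98, attained at (-4, 4).

(-4, 4)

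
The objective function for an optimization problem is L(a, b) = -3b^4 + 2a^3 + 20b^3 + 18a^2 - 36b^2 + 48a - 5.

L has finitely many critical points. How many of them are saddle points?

L separates as a function of a plus a function of b, so ∇L=0 decouples.
∂L/∂a = 6(a + 2)(a + 4) = 0 at a ∈ {-4, -2}; ∂L/∂b = -12b(b - 3)(b - 2) = 0 at b ∈ {0, 2, 3}.
The Hessian is diagonal: diag(L_aa, L_bb). Second derivatives: L_aa(-4)=-12, L_aa(-2)=12; L_bb(0)=-72, L_bb(2)=24, L_bb(3)=-36.
Saddle points occur where the two diagonal entries have opposite signs: (-4, 2), (-2, 0), (-2, 3). Count: 3.

3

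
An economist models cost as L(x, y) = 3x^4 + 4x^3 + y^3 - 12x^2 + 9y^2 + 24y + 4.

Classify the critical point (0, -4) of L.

The mixed partial ∂²L/∂x∂y is 0, so the Hessian at any point is diag(L_xx, L_yy) = diag(12(3x^2 + 2x - 2), 6(y + 3)).
At (0, -4): H = diag(-24, -6).
Both eigenvalues are negative, so H is negative definite: a local maximum.

local maximum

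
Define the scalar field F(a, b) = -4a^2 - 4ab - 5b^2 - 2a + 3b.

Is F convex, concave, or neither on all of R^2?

F is quadratic, so its Hessian is the constant matrix H = [[-8, -4], [-4, -10]].
det(H) = 64, tr(H) = -18.
det(H) > 0 and tr(H) < 0, so H is negative definite everywhere: concave.

concave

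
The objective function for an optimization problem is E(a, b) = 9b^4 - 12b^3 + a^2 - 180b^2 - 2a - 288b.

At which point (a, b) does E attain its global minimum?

E(a,b) separates as P(a) + Q(b), so its minimum is min P + min Q.
P'(a) = 2a - 2 vanishes at a ∈ {1}; Q'(b) = 36(b - 4)(b + 1)(b + 2) vanishes at b ∈ {-2, -1, 4}.
Local minima of P (where P''>0): P(1)=-1. Local minima of Q: Q(-2)=96, Q(4)=-2496.
So the global minimum of E is P(1) + Q(4) = -1 − 2496 = -2497, attained at (1, 4).

(1, 4)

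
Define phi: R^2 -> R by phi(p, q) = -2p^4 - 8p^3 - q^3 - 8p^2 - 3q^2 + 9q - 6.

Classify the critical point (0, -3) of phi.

The mixed partial ∂²phi/∂p∂q is 0, so the Hessian at any point is diag(phi_pp, phi_qq) = diag(-8(3p^2 + 6p + 2), -6(q + 1)).
At (0, -3): H = diag(-16, 12).
The eigenvalues have opposite signs, so H is indefinite: a saddle point.

saddle point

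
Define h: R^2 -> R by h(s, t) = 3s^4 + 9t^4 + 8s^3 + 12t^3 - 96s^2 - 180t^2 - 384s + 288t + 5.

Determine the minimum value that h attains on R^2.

h(s,t) separates as P(s) + Q(t) + 5, so its minimum is min P + min Q + 5.
P'(s) = 12(s - 4)(s + 2)(s + 4) vanishes at s ∈ {-4, -2, 4}; Q'(t) = 36(t - 2)(t - 1)(t + 4) vanishes at t ∈ {-4, 1, 2}.
Local minima of P (where P''>0): P(-4)=256, P(4)=-1792. Local minima of Q: Q(-4)=-2496, Q(2)=96.
So the global minimum of h is P(4) + Q(-4) + 5 = -1792 − 2496 + 5 = -4283, attained at (4, -4).

-4283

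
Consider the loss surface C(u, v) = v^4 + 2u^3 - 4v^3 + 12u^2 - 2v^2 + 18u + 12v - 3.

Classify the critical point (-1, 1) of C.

saddle point

The mixed partial ∂²C/∂u∂v is 0, so the Hessian at any point is diag(C_uu, C_vv) = diag(12(u + 2), 4(3v^2 - 6v - 1)).
At (-1, 1): H = diag(12, -16).
The eigenvalues have opposite signs, so H is indefinite: a saddle point.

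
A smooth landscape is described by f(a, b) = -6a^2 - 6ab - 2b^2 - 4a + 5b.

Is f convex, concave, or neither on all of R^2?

concave

f is quadratic, so its Hessian is the constant matrix H = [[-12, -6], [-6, -4]].
det(H) = 12, tr(H) = -16.
det(H) > 0 and tr(H) < 0, so H is negative definite everywhere: concave.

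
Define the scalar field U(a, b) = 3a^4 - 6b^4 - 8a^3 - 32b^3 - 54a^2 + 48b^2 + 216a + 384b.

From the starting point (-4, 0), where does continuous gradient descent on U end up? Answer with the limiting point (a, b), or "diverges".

U is separable, so gradient descent decouples: a follows -∂U/∂a, b follows -∂U/∂b.
∂U/∂a = 12(a - 3)(a - 2)(a + 3); at a=-4 this is -504, so a increases.
∂U/∂b = -24(b - 2)(b + 2)(b + 4); at b=0 this is 384, so b decreases.
a converges to its nearest critical value -3 (a local min of the a-part); b converges to -2. The iterate converges to (-3, -2).

(-3, -2)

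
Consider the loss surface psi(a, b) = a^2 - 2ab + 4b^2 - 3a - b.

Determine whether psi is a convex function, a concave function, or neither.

convex

psi is quadratic, so its Hessian is the constant matrix H = [[2, -2], [-2, 8]].
det(H) = 12, tr(H) = 10.
det(H) > 0 and tr(H) > 0, so H is positive definite everywhere: convex.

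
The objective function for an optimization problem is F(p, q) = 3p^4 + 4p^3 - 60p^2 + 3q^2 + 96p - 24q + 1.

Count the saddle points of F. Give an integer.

1

F separates as a function of p plus a function of q, so ∇F=0 decouples.
∂F/∂p = 12(p - 2)(p - 1)(p + 4) = 0 at p ∈ {-4, 1, 2}; ∂F/∂q = 6(q - 4) = 0 at q ∈ {4}.
The Hessian is diagonal: diag(F_pp, F_qq). Second derivatives: F_pp(-4)=360, F_pp(1)=-60, F_pp(2)=72; F_qq(4)=6.
Saddle points occur where the two diagonal entries have opposite signs: (1, 4). Count: 1.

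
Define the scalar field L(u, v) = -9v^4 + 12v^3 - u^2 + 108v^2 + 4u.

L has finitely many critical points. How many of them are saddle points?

1

L separates as a function of u plus a function of v, so ∇L=0 decouples.
∂L/∂u = -2(u - 2) = 0 at u ∈ {2}; ∂L/∂v = -36v(v - 3)(v + 2) = 0 at v ∈ {-2, 0, 3}.
The Hessian is diagonal: diag(L_uu, L_vv). Second derivatives: L_uu(2)=-2; L_vv(-2)=-360, L_vv(0)=216, L_vv(3)=-540.
Saddle points occur where the two diagonal entries have opposite signs: (2, 0). Count: 1.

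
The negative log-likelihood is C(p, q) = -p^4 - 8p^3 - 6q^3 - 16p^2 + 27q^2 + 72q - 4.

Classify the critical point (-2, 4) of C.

saddle point

The mixed partial ∂²C/∂p∂q is 0, so the Hessian at any point is diag(C_pp, C_qq) = diag(-4(3p^2 + 12p + 8), 18(-2q + 3)).
At (-2, 4): H = diag(16, -90).
The eigenvalues have opposite signs, so H is indefinite: a saddle point.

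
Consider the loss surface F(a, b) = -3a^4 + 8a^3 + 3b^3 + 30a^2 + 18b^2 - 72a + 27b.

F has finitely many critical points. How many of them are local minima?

1

F separates as a function of a plus a function of b, so ∇F=0 decouples.
∂F/∂a = -12(a - 3)(a - 1)(a + 2) = 0 at a ∈ {-2, 1, 3}; ∂F/∂b = 9(b + 1)(b + 3) = 0 at b ∈ {-3, -1}.
The Hessian is diagonal: diag(F_aa, F_bb). Second derivatives: F_aa(-2)=-180, F_aa(1)=72, F_aa(3)=-120; F_bb(-3)=-18, F_bb(-1)=18.
Local minima occur where both diagonal entries positive: (1, -1). Count: 1.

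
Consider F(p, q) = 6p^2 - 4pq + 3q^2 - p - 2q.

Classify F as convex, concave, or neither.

convex

F is quadratic, so its Hessian is the constant matrix H = [[12, -4], [-4, 6]].
det(H) = 56, tr(H) = 18.
det(H) > 0 and tr(H) > 0, so H is positive definite everywhere: convex.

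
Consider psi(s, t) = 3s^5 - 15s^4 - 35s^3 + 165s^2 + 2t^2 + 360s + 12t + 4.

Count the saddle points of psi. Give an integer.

psi separates as a function of s plus a function of t, so ∇psi=0 decouples.
∂psi/∂s = 15(s - 4)(s - 3)(s + 1)(s + 2) = 0 at s ∈ {-2, -1, 3, 4}; ∂psi/∂t = 4(t + 3) = 0 at t ∈ {-3}.
The Hessian is diagonal: diag(psi_ss, psi_tt). Second derivatives: psi_ss(-2)=-450, psi_ss(-1)=300, psi_ss(3)=-300, psi_ss(4)=450; psi_tt(-3)=4.
Saddle points occur where the two diagonal entries have opposite signs: (-2, -3), (3, -3). Count: 2.

2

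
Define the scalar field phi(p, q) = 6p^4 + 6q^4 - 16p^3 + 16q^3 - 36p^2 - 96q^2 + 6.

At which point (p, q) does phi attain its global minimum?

(3, -4)

phi(p,q) separates as A(p) + B(q) + 6, so its minimum is min A + min B + 6.
A'(p) = 24p(p - 3)(p + 1) vanishes at p ∈ {-1, 0, 3}; B'(q) = 24q(q - 2)(q + 4) vanishes at q ∈ {-4, 0, 2}.
Local minima of A (where A''>0): A(-1)=-14, A(3)=-270. Local minima of B: B(-4)=-1024, B(2)=-160.
So the global minimum of phi is A(3) + B(-4) + 6 = -270 − 1024 + 6 = -1288, attained at (3, -4).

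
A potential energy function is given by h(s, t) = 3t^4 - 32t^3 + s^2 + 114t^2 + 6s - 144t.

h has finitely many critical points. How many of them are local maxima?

h separates as a function of s plus a function of t, so ∇h=0 decouples.
∂h/∂s = 2(s + 3) = 0 at s ∈ {-3}; ∂h/∂t = 12(t - 4)(t - 3)(t - 1) = 0 at t ∈ {1, 3, 4}.
The Hessian is diagonal: diag(h_ss, h_tt). Second derivatives: h_ss(-3)=2; h_tt(1)=72, h_tt(3)=-24, h_tt(4)=36.
Local maxima occur where both diagonal entries negative: none. Count: 0.

0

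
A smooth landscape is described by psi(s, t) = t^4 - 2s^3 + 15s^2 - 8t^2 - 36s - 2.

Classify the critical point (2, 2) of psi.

The mixed partial ∂²psi/∂s∂t is 0, so the Hessian at any point is diag(psi_ss, psi_tt) = diag(6(-2s + 5), 4(3t^2 - 4)).
At (2, 2): H = diag(6, 32).
Both eigenvalues are positive, so H is positive definite: a local minimum.

local minimum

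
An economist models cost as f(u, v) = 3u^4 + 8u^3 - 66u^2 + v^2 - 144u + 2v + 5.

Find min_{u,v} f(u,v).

-563

f(u,v) separates as P(u) + Q(v) + 5, so its minimum is min P + min Q + 5.
P'(u) = 12(u - 3)(u + 1)(u + 4) vanishes at u ∈ {-4, -1, 3}; Q'(v) = 2v + 2 vanishes at v ∈ {-1}.
Local minima of P (where P''>0): P(-4)=-224, P(3)=-567. Local minima of Q: Q(-1)=-1.
So the global minimum of f is P(3) + Q(-1) + 5 = -567 − 1 + 5 = -563, attained at (3, -1).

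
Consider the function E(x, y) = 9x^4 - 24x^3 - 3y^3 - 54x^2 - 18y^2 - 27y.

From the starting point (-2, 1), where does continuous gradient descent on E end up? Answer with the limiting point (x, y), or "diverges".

E is separable, so gradient descent decouples: x follows -∂E/∂x, y follows -∂E/∂y.
∂E/∂x = 36x(x - 3)(x + 1); at x=-2 this is -360, so x increases.
∂E/∂y = -9(y + 1)(y + 3); at y=1 this is -72, so y increases.
The y-coordinate has no critical point in that direction and runs off to infinity.

diverges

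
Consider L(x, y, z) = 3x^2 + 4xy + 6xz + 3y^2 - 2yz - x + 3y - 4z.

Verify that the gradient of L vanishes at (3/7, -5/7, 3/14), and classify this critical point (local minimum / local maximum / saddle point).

saddle point

∇L = (6x + 4y + 6z - 1, 4x + 6y - 2z + 3, 6x - 2y - 4); substituting (3/7, -5/7, 3/14) gives ∇L = (0, 0, 0), so (3/7, -5/7, 3/14) is indeed a critical point.
The Hessian is constant: H = [[6, 4, 6], [4, 6, -2], [6, -2, 0]].
Leading principal minors: Δ₁ = 6, Δ₂ = 20, Δ₃ = -336.
The minors fit neither the all-positive nor the alternating-sign pattern, so H is indefinite: a saddle point.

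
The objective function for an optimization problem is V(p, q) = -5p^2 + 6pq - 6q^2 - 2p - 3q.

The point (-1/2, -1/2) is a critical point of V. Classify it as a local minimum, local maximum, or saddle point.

local maximum

The Hessian of V is constant: H = [[-10, 6], [6, -12]].
det(H) = (-10)·(-12) − 6² = 84.
det(H) > 0 and tr(H) = -22 < 0, so H is negative definite and the point is a local maximum.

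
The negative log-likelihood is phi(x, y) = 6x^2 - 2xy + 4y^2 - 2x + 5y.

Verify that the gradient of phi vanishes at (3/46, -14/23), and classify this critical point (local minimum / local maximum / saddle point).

∇phi = (12x - 2y - 2, -2x + 8y + 5); substituting (3/46, -14/23) gives ∇phi = (0, 0), so (3/46, -14/23) is indeed a critical point.
The Hessian of phi is constant: H = [[12, -2], [-2, 8]].
det(H) = 12·8 − (-2)² = 92.
det(H) > 0 and tr(H) = 20 > 0, so H is positive definite and the point is a local minimum.

local minimum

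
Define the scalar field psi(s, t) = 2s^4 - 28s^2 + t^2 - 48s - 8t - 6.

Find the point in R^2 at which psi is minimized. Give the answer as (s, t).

(3, 4)

psi(s,t) separates as P(s) + Q(t) − 6, so its minimum is min P + min Q − 6.
P'(s) = 8(s - 3)(s + 1)(s + 2) vanishes at s ∈ {-2, -1, 3}; Q'(t) = 2(t - 4) vanishes at t ∈ {4}.
Local minima of P (where P''>0): P(-2)=16, P(3)=-234. Local minima of Q: Q(4)=-16.
So the global minimum of psi is P(3) + Q(4) − 6 = -234 − 16 − 6 = -256, attained at (3, 4).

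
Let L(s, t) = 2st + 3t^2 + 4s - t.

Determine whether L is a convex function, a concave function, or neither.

neither

L is quadratic, so its Hessian is the constant matrix H = [[0, 2], [2, 6]].
det(H) = -4, tr(H) = 6.
det(H) < 0, so H is indefinite: neither convex nor concave.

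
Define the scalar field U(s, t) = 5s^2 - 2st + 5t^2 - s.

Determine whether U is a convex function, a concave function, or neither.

convex

U is quadratic, so its Hessian is the constant matrix H = [[10, -2], [-2, 10]].
det(H) = 96, tr(H) = 20.
det(H) > 0 and tr(H) > 0, so H is positive definite everywhere: convex.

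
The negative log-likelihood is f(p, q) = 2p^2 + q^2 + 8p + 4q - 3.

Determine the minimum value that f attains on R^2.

-15

f(p,q) separates as A(p) + B(q) − 3, so its minimum is min A + min B − 3.
A'(p) = 4p + 8 vanishes at p ∈ {-2}; B'(q) = 2q + 4 vanishes at q ∈ {-2}.
Local minima of A (where A''>0): A(-2)=-8. Local minima of B: B(-2)=-4.
So the global minimum of f is A(-2) + B(-2) − 3 = -8 − 4 − 3 = -15, attained at (-2, -2).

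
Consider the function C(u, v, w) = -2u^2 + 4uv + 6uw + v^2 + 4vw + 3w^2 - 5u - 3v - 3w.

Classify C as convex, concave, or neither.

neither

C is quadratic, so its Hessian is the constant matrix H = [[-4, 4, 6], [4, 2, 4], [6, 4, 6]].
Leading principal minors: -4, -24, 40.
Neither pattern holds ⇒ H is indefinite ⇒ neither convex nor concave.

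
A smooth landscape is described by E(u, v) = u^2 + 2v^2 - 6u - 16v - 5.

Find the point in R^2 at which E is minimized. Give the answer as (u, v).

E(u,v) separates as P(u) + Q(v) − 5, so its minimum is min P + min Q − 5.
P'(u) = 2u - 6 vanishes at u ∈ {3}; Q'(v) = 4v - 16 vanishes at v ∈ {4}.
Local minima of P (where P''>0): P(3)=-9. Local minima of Q: Q(4)=-32.
So the global minimum of E is P(3) + Q(4) − 5 = -9 − 32 − 5 = -46, attained at (3, 4).

(3, 4)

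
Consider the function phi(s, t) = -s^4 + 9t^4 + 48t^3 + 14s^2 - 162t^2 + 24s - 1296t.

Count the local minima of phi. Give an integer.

2

phi separates as a function of s plus a function of t, so ∇phi=0 decouples.
∂phi/∂s = -4(s - 3)(s + 1)(s + 2) = 0 at s ∈ {-2, -1, 3}; ∂phi/∂t = 36(t - 3)(t + 3)(t + 4) = 0 at t ∈ {-4, -3, 3}.
The Hessian is diagonal: diag(phi_ss, phi_tt). Second derivatives: phi_ss(-2)=-20, phi_ss(-1)=16, phi_ss(3)=-80; phi_tt(-4)=252, phi_tt(-3)=-216, phi_tt(3)=1512.
Local minima occur where both diagonal entries positive: (-1, -4), (-1, 3). Count: 2.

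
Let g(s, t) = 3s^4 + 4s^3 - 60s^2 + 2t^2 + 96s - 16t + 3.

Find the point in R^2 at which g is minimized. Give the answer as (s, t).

(-4, 4)

g(s,t) separates as P(s) + Q(t) + 3, so its minimum is min P + min Q + 3.
P'(s) = 12(s - 2)(s - 1)(s + 4) vanishes at s ∈ {-4, 1, 2}; Q'(t) = 4(t - 4) vanishes at t ∈ {4}.
Local minima of P (where P''>0): P(-4)=-832, P(2)=32. Local minima of Q: Q(4)=-32.
So the global minimum of g is P(-4) + Q(4) + 3 = -832 − 32 + 3 = -861, attained at (-4, 4).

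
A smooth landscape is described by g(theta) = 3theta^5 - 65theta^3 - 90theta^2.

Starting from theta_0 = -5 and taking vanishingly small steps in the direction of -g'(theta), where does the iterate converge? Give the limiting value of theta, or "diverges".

diverges

g'(theta) = 15theta(theta - 4)(theta + 1)(theta + 3), so g'(-5) = 5400.
Gradient descent moves in the -g' direction, i.e. theta is decreasing.
There is no critical point below theta=-5, and g' keeps the same sign, so the iterate runs off to −∞.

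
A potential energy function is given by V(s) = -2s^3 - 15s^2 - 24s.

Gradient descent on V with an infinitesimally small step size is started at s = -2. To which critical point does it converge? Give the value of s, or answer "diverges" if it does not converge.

V'(s) = -6(s + 1)(s + 4), so V'(-2) = 12.
Gradient descent moves in the -V' direction, i.e. s is decreasing.
The nearest critical point in that direction is s = -4, where V'' = 18 > 0 (a local minimum). The iterate converges there.

-4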